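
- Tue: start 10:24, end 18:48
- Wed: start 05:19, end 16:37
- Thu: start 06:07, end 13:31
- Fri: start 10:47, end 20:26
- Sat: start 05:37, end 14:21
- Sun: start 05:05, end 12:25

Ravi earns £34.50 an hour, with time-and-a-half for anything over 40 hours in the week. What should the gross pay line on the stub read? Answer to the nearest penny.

Tue: 10:24–18:48 = 8 h 24 min
Wed: 05:19–16:37 = 11 h 18 min
Thu: 06:07–13:31 = 7 h 24 min
Fri: 10:47–20:26 = 9 h 39 min
Sat: 05:37–14:21 = 8 h 44 min
Sun: 05:05–12:25 = 7 h 20 min
Total worked: 52 h 49 min = 3169 min.
Regular 40 h 0 min = 2400 min at £34.50/h; overtime 12 h 49 min = 769 min at £51.75/h.
Pay = (2400 × £34.50 + 769 × £51.75) ÷ 60 = £2043.26.

£2043.26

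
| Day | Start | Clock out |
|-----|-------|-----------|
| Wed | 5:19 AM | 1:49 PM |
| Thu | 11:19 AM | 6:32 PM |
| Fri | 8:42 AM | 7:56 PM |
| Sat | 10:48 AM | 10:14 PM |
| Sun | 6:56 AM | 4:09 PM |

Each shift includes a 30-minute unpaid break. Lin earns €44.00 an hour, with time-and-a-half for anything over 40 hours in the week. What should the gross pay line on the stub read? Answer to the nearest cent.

Wed: 5:19 AM–1:49 PM = 8 h 30 min; less 30 min break → 8 h 0 min
Thu: 11:19 AM–6:32 PM = 7 h 13 min; less 30 min break → 6 h 43 min
Fri: 8:42 AM–7:56 PM = 11 h 14 min; less 30 min break → 10 h 44 min
Sat: 10:48 AM–10:14 PM = 11 h 26 min; less 30 min break → 10 h 56 min
Sun: 6:56 AM–4:09 PM = 9 h 13 min; less 30 min break → 8 h 43 min
Total worked: 45 h 6 min = 2706 min.
Regular 40 h 0 min = 2400 min at €44.00/h; overtime 5 h 6 min = 306 min at €66.00/h.
Pay = (2400 × €44.00 + 306 × €66.00) ÷ 60 = €2096.60.

€2096.60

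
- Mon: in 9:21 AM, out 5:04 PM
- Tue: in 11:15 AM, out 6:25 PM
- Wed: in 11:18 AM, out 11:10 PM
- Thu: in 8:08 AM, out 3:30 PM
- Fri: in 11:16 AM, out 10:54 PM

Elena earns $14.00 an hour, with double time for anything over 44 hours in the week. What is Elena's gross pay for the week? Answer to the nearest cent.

Mon: 9:21 AM–5:04 PM = 7 h 43 min
Tue: 11:15 AM–6:25 PM = 7 h 10 min
Wed: 11:18 AM–11:10 PM = 11 h 52 min
Thu: 8:08 AM–3:30 PM = 7 h 22 min
Fri: 11:16 AM–10:54 PM = 11 h 38 min
Total worked: 45 h 45 min = 2745 min.
Regular 44 h 0 min = 2640 min at $14.00/h; overtime 1 h 45 min = 105 min at $28.00/h.
Pay = (2640 × $14.00 + 105 × $28.00) ÷ 60 = $665.00.

$665.00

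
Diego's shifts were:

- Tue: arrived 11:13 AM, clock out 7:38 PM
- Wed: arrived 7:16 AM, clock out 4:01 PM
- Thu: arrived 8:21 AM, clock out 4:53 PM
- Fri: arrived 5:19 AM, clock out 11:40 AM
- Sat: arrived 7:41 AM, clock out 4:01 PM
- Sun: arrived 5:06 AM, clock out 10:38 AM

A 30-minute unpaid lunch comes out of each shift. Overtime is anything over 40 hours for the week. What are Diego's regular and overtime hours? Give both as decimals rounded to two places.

Tue: 11:13 AM–7:38 PM = 8 h 25 min; less 30 min break → 7 h 55 min
Wed: 7:16 AM–4:01 PM = 8 h 45 min; less 30 min break → 8 h 15 min
Thu: 8:21 AM–4:53 PM = 8 h 32 min; less 30 min break → 8 h 2 min
Fri: 5:19 AM–11:40 AM = 6 h 21 min; less 30 min break → 5 h 51 min
Sat: 7:41 AM–4:01 PM = 8 h 20 min; less 30 min break → 7 h 50 min
Sun: 5:06 AM–10:38 AM = 5 h 32 min; less 30 min break → 5 h 2 min
Total worked: 42 h 55 min = 42.92 h.
Threshold 40 h → overtime 2 h 55 min, regular 40 h 0 min.

Regular 40.00 hours, overtime 2.92 hours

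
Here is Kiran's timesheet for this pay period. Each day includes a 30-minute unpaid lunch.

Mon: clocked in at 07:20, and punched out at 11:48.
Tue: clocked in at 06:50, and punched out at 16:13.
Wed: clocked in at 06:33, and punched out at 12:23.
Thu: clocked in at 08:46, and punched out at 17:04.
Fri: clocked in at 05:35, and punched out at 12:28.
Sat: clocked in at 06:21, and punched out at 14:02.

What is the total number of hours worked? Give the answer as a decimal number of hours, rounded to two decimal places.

39.55 hours

Mon: 07:20–11:48 = 4 h 28 min; less 30 min break → 3 h 58 min
Tue: 06:50–16:13 = 9 h 23 min; less 30 min break → 8 h 53 min
Wed: 06:33–12:23 = 5 h 50 min; less 30 min break → 5 h 20 min
Thu: 08:46–17:04 = 8 h 18 min; less 30 min break → 7 h 48 min
Fri: 05:35–12:28 = 6 h 53 min; less 30 min break → 6 h 23 min
Sat: 06:21–14:02 = 7 h 41 min; less 30 min break → 7 h 11 min
Total: 3 h 58 min + 8 h 53 min + 5 h 20 min + 7 h 48 min + 6 h 23 min + 7 h 11 min = 39 h 33 min.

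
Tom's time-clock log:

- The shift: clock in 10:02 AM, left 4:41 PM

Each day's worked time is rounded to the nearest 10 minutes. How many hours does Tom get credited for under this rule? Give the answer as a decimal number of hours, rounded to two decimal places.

6.67 hours

The shift: 10:02 AM–4:41 PM = 6 h 39 min → rounds to 6 h 40 min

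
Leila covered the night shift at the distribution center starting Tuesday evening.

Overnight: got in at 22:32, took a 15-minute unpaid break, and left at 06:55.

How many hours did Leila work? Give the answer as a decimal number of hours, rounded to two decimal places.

8.13 hours

Overnight: 22:32 → midnight = 1 h 28 min; midnight → 06:55 = 6 h 55 min; span 8 h 23 min; less 15 min break → 8 h 8 min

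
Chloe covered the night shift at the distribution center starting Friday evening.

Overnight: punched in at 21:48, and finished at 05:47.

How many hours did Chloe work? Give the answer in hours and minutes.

Overnight: 21:48 → midnight = 2 h 12 min; midnight → 05:47 = 5 h 47 min; span 7 h 59 min

7 h 59 min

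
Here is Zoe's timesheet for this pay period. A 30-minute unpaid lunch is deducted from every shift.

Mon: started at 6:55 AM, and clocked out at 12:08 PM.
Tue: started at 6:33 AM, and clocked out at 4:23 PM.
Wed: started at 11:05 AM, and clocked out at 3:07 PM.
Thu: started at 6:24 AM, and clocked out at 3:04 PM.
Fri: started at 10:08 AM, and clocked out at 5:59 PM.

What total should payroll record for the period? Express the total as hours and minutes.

Mon: 6:55 AM–12:08 PM = 5 h 13 min; less 30 min break → 4 h 43 min
Tue: 6:33 AM–4:23 PM = 9 h 50 min; less 30 min break → 9 h 20 min
Wed: 11:05 AM–3:07 PM = 4 h 2 min; less 30 min break → 3 h 32 min
Thu: 6:24 AM–3:04 PM = 8 h 40 min; less 30 min break → 8 h 10 min
Fri: 10:08 AM–5:59 PM = 7 h 51 min; less 30 min break → 7 h 21 min
Total: 4 h 43 min + 9 h 20 min + 3 h 32 min + 8 h 10 min + 7 h 21 min = 33 h 6 min.

33 h 6 min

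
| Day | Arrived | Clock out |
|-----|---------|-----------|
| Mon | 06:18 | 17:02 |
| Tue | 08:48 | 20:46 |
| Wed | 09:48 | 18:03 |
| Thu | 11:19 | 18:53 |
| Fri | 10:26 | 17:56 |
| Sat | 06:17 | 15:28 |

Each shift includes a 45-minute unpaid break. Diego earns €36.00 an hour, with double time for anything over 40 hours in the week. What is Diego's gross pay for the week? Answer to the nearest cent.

€2210.40

Mon: 06:18–17:02 = 10 h 44 min; less 45 min break → 9 h 59 min
Tue: 08:48–20:46 = 11 h 58 min; less 45 min break → 11 h 13 min
Wed: 09:48–18:03 = 8 h 15 min; less 45 min break → 7 h 30 min
Thu: 11:19–18:53 = 7 h 34 min; less 45 min break → 6 h 49 min
Fri: 10:26–17:56 = 7 h 30 min; less 45 min break → 6 h 45 min
Sat: 06:17–15:28 = 9 h 11 min; less 45 min break → 8 h 26 min
Total worked: 50 h 42 min = 3042 min.
Regular 40 h 0 min = 2400 min at €36.00/h; overtime 10 h 42 min = 642 min at €72.00/h.
Pay = (2400 × €36.00 + 642 × €72.00) ÷ 60 = €2210.40.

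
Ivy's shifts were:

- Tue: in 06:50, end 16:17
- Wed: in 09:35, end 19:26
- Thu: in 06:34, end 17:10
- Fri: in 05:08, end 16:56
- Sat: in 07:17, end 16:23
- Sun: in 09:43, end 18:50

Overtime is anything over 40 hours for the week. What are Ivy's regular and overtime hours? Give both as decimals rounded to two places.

Tue: 06:50–16:17 = 9 h 27 min
Wed: 09:35–19:26 = 9 h 51 min
Thu: 06:34–17:10 = 10 h 36 min
Fri: 05:08–16:56 = 11 h 48 min
Sat: 07:17–16:23 = 9 h 6 min
Sun: 09:43–18:50 = 9 h 7 min
Total worked: 59 h 55 min = 59.92 h.
Threshold 40 h → overtime 19 h 55 min, regular 40 h 0 min.

Regular 40.00 hours, overtime 19.92 hours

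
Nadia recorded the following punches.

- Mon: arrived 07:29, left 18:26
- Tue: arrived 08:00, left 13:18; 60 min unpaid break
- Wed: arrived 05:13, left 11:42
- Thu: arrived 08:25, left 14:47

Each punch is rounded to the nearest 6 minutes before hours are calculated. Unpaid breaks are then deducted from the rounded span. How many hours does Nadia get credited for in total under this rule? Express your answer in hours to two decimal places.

Mon: in 07:29→07:30, out 18:26→18:24; 10 h 54 min
Tue: in 08:00→08:00, out 13:18→13:18; 5 h 18 min − 60 min = 4 h 18 min
Wed: in 05:13→05:12, out 11:42→11:42; 6 h 30 min
Thu: in 08:25→08:24, out 14:47→14:48; 6 h 24 min
Total credited: 28 h 6 min.

28.10 hours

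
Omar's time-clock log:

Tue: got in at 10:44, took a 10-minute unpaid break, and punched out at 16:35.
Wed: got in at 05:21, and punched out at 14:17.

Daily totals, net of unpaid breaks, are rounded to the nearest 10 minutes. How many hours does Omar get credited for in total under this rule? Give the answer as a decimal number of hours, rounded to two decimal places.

14.67 hours

Tue: 10:44–16:35 = 5 h 51 min − 10 min = 5 h 41 min → rounds to 5 h 40 min
Wed: 05:21–14:17 = 8 h 56 min → rounds to 9 h 0 min
Total credited: 14 h 40 min.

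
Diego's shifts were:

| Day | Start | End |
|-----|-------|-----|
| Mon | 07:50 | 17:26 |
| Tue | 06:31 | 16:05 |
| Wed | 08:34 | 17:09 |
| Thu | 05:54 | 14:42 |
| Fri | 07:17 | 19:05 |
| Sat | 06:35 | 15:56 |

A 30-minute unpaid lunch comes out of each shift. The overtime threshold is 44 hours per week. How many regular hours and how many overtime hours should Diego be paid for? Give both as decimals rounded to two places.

Mon: 07:50–17:26 = 9 h 36 min; less 30 min break → 9 h 6 min
Tue: 06:31–16:05 = 9 h 34 min; less 30 min break → 9 h 4 min
Wed: 08:34–17:09 = 8 h 35 min; less 30 min break → 8 h 5 min
Thu: 05:54–14:42 = 8 h 48 min; less 30 min break → 8 h 18 min
Fri: 07:17–19:05 = 11 h 48 min; less 30 min break → 11 h 18 min
Sat: 06:35–15:56 = 9 h 21 min; less 30 min break → 8 h 51 min
Total worked: 54 h 42 min = 54.70 h.
Threshold 44 h → overtime 10 h 42 min, regular 44 h 0 min.

Regular 44.00 hours, overtime 10.70 hours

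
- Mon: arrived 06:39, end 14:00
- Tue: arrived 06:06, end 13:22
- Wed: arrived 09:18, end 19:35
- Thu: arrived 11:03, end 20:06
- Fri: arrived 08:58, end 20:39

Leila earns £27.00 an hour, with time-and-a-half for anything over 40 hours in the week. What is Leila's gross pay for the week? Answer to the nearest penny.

£1308.15

Mon: 06:39–14:00 = 7 h 21 min
Tue: 06:06–13:22 = 7 h 16 min
Wed: 09:18–19:35 = 10 h 17 min
Thu: 11:03–20:06 = 9 h 3 min
Fri: 08:58–20:39 = 11 h 41 min
Total worked: 45 h 38 min = 2738 min.
Regular 40 h 0 min = 2400 min at £27.00/h; overtime 5 h 38 min = 338 min at £40.50/h.
Pay = (2400 × £27.00 + 338 × £40.50) ÷ 60 = £1308.15.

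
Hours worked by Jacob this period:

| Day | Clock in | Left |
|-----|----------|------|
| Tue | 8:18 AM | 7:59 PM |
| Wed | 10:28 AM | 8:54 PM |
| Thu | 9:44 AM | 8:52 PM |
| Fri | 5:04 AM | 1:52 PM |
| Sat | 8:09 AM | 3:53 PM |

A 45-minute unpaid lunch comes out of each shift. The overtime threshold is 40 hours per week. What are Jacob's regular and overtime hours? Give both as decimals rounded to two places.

Regular 40.00 hours, overtime 6.03 hours

Tue: 8:18 AM–7:59 PM = 11 h 41 min; less 45 min break → 10 h 56 min
Wed: 10:28 AM–8:54 PM = 10 h 26 min; less 45 min break → 9 h 41 min
Thu: 9:44 AM–8:52 PM = 11 h 8 min; less 45 min break → 10 h 23 min
Fri: 5:04 AM–1:52 PM = 8 h 48 min; less 45 min break → 8 h 3 min
Sat: 8:09 AM–3:53 PM = 7 h 44 min; less 45 min break → 6 h 59 min
Total worked: 46 h 2 min = 46.03 h.
Threshold 40 h → overtime 6 h 2 min, regular 40 h 0 min.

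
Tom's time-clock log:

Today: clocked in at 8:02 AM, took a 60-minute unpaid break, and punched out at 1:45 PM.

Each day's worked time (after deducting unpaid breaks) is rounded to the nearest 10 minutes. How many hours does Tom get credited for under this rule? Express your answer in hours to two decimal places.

Today: 8:02 AM–1:45 PM = 5 h 43 min − 60 min = 4 h 43 min → rounds to 4 h 40 min

4.67 hours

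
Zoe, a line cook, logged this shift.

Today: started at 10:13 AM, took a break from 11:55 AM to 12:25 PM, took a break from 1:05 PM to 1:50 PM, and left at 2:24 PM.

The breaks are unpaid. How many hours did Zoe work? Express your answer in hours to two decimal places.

Today: 10:13 AM–2:24 PM = 4 h 11 min; less 75 min break → 2 h 56 min

2.93 hours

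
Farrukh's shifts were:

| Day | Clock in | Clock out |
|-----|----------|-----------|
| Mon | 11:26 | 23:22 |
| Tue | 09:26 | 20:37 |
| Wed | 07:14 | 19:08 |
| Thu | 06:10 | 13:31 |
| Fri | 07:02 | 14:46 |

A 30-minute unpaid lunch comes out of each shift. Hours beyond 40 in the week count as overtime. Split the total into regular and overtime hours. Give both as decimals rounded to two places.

Regular 40.00 hours, overtime 7.60 hours

Mon: 11:26–23:22 = 11 h 56 min; less 30 min break → 11 h 26 min
Tue: 09:26–20:37 = 11 h 11 min; less 30 min break → 10 h 41 min
Wed: 07:14–19:08 = 11 h 54 min; less 30 min break → 11 h 24 min
Thu: 06:10–13:31 = 7 h 21 min; less 30 min break → 6 h 51 min
Fri: 07:02–14:46 = 7 h 44 min; less 30 min break → 7 h 14 min
Total worked: 47 h 36 min = 47.60 h.
Threshold 40 h → overtime 7 h 36 min, regular 40 h 0 min.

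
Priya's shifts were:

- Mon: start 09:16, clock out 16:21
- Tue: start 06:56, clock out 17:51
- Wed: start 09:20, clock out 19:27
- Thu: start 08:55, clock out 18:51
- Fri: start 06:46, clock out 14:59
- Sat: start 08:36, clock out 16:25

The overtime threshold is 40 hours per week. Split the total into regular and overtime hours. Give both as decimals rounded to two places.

Regular 40.00 hours, overtime 14.08 hours

Mon: 09:16–16:21 = 7 h 5 min
Tue: 06:56–17:51 = 10 h 55 min
Wed: 09:20–19:27 = 10 h 7 min
Thu: 08:55–18:51 = 9 h 56 min
Fri: 06:46–14:59 = 8 h 13 min
Sat: 08:36–16:25 = 7 h 49 min
Total worked: 54 h 5 min = 54.08 h.
Threshold 40 h → overtime 14 h 5 min, regular 40 h 0 min.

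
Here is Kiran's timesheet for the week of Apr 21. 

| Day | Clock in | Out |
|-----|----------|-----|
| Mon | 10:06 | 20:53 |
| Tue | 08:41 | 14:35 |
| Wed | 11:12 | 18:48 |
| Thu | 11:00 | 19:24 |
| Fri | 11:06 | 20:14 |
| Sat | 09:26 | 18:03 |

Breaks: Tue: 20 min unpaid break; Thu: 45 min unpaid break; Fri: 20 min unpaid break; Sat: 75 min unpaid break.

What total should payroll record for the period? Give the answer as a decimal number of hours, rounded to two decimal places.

47.77 hours

Mon: 10:06–20:53 = 10 h 47 min
Tue: 08:41–14:35 = 5 h 54 min; less 20 min break → 5 h 34 min
Wed: 11:12–18:48 = 7 h 36 min
Thu: 11:00–19:24 = 8 h 24 min; less 45 min break → 7 h 39 min
Fri: 11:06–20:14 = 9 h 8 min; less 20 min break → 8 h 48 min
Sat: 09:26–18:03 = 8 h 37 min; less 75 min break → 7 h 22 min
Total: 10 h 47 min + 5 h 34 min + 7 h 36 min + 7 h 39 min + 8 h 48 min + 7 h 22 min = 47 h 46 min.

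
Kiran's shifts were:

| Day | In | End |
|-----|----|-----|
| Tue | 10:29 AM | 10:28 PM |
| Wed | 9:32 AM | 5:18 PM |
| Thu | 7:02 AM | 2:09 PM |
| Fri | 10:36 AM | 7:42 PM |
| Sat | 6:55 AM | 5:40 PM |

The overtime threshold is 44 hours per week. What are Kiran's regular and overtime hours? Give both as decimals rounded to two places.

Regular 44.00 hours, overtime 2.72 hours

Tue: 10:29 AM–10:28 PM = 11 h 59 min
Wed: 9:32 AM–5:18 PM = 7 h 46 min
Thu: 7:02 AM–2:09 PM = 7 h 7 min
Fri: 10:36 AM–7:42 PM = 9 h 6 min
Sat: 6:55 AM–5:40 PM = 10 h 45 min
Total worked: 46 h 43 min = 46.72 h.
Threshold 44 h → overtime 2 h 43 min, regular 44 h 0 min.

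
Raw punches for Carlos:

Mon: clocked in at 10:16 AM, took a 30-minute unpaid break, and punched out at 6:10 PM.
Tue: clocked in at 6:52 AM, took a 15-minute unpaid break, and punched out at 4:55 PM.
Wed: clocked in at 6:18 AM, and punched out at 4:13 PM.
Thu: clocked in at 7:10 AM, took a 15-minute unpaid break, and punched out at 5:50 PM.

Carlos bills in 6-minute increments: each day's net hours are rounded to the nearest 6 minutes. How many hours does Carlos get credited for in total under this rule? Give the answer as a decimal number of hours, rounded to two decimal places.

37.50 hours

Mon: 10:16 AM–6:10 PM = 7 h 54 min − 30 min = 7 h 24 min → rounds to 7 h 24 min
Tue: 6:52 AM–4:55 PM = 10 h 3 min − 15 min = 9 h 48 min → rounds to 9 h 48 min
Wed: 6:18 AM–4:13 PM = 9 h 55 min → rounds to 9 h 54 min
Thu: 7:10 AM–5:50 PM = 10 h 40 min − 15 min = 10 h 25 min → rounds to 10 h 24 min
Total credited: 37 h 30 min.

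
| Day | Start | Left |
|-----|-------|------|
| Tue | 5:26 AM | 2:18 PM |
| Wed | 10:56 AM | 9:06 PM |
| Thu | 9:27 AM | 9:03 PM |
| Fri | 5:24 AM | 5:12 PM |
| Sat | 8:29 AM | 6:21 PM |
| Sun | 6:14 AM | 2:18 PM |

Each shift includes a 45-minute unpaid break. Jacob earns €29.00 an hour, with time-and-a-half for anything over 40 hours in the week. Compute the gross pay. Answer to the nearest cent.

€1850.20

Tue: 5:26 AM–2:18 PM = 8 h 52 min; less 45 min break → 8 h 7 min
Wed: 10:56 AM–9:06 PM = 10 h 10 min; less 45 min break → 9 h 25 min
Thu: 9:27 AM–9:03 PM = 11 h 36 min; less 45 min break → 10 h 51 min
Fri: 5:24 AM–5:12 PM = 11 h 48 min; less 45 min break → 11 h 3 min
Sat: 8:29 AM–6:21 PM = 9 h 52 min; less 45 min break → 9 h 7 min
Sun: 6:14 AM–2:18 PM = 8 h 4 min; less 45 min break → 7 h 19 min
Total worked: 55 h 52 min = 3352 min.
Regular 40 h 0 min = 2400 min at €29.00/h; overtime 15 h 52 min = 952 min at €43.50/h.
Pay = (2400 × €29.00 + 952 × €43.50) ÷ 60 = €1850.20.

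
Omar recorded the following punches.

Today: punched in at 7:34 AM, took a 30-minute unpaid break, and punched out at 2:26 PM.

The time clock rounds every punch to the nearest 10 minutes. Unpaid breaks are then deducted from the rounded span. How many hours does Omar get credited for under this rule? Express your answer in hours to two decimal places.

6.50 hours

Today: in 7:34 AM→7:30 AM, out 2:26 PM→2:30 PM; 7 h 0 min − 30 min = 6 h 30 min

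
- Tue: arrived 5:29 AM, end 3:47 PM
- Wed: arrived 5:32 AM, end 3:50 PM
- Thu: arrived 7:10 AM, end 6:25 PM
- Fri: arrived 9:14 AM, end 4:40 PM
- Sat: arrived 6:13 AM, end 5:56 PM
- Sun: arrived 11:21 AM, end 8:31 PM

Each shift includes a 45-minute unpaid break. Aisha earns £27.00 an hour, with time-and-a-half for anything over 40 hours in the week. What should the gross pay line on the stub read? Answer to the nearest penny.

Tue: 5:29 AM–3:47 PM = 10 h 18 min; less 45 min break → 9 h 33 min
Wed: 5:32 AM–3:50 PM = 10 h 18 min; less 45 min break → 9 h 33 min
Thu: 7:10 AM–6:25 PM = 11 h 15 min; less 45 min break → 10 h 30 min
Fri: 9:14 AM–4:40 PM = 7 h 26 min; less 45 min break → 6 h 41 min
Sat: 6:13 AM–5:56 PM = 11 h 43 min; less 45 min break → 10 h 58 min
Sun: 11:21 AM–8:31 PM = 9 h 10 min; less 45 min break → 8 h 25 min
Total worked: 55 h 40 min = 3340 min.
Regular 40 h 0 min = 2400 min at £27.00/h; overtime 15 h 40 min = 940 min at £40.50/h.
Pay = (2400 × £27.00 + 940 × £40.50) ÷ 60 = £1714.50.

£1714.50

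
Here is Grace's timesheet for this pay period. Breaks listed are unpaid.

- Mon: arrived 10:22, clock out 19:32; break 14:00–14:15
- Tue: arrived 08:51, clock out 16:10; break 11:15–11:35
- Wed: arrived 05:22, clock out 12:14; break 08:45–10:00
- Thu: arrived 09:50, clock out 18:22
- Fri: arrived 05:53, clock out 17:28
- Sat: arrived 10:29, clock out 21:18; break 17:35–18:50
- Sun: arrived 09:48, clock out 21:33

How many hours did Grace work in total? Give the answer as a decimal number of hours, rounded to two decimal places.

62.95 hours

Mon: 10:22–19:32 = 9 h 10 min; less 15 min break → 8 h 55 min
Tue: 08:51–16:10 = 7 h 19 min; less 20 min break → 6 h 59 min
Wed: 05:22–12:14 = 6 h 52 min; less 75 min break → 5 h 37 min
Thu: 09:50–18:22 = 8 h 32 min
Fri: 05:53–17:28 = 11 h 35 min
Sat: 10:29–21:18 = 10 h 49 min; less 75 min break → 9 h 34 min
Sun: 09:48–21:33 = 11 h 45 min
Total: 8 h 55 min + 6 h 59 min + 5 h 37 min + 8 h 32 min + 11 h 35 min + 9 h 34 min + 11 h 45 min = 62 h 57 min.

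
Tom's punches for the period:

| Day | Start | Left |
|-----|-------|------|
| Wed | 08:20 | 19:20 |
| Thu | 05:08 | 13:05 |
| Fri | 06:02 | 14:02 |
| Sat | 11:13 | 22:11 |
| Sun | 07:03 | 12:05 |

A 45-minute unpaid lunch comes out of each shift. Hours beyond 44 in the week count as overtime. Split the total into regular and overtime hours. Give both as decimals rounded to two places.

Wed: 08:20–19:20 = 11 h 0 min; less 45 min break → 10 h 15 min
Thu: 05:08–13:05 = 7 h 57 min; less 45 min break → 7 h 12 min
Fri: 06:02–14:02 = 8 h 0 min; less 45 min break → 7 h 15 min
Sat: 11:13–22:11 = 10 h 58 min; less 45 min break → 10 h 13 min
Sun: 07:03–12:05 = 5 h 2 min; less 45 min break → 4 h 17 min
Total worked: 39 h 12 min = 39.20 h.
Threshold 44 h → overtime 0 h 0 min, regular 39 h 12 min.

Regular 39.20 hours, overtime 0.00 hours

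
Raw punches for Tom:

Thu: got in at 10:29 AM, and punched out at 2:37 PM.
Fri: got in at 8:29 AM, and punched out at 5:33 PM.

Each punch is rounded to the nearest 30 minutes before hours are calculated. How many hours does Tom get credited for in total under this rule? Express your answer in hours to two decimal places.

13.00 hours

Thu: in 10:29 AM→10:30 AM, out 2:37 PM→2:30 PM; 4 h 0 min
Fri: in 8:29 AM→8:30 AM, out 5:33 PM→5:30 PM; 9 h 0 min
Total credited: 13 h 0 min.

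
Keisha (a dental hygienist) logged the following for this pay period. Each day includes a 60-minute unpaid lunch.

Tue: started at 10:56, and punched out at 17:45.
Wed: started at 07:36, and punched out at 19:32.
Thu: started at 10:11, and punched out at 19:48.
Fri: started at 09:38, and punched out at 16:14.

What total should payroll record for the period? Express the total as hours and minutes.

Tue: 10:56–17:45 = 6 h 49 min; less 60 min break → 5 h 49 min
Wed: 07:36–19:32 = 11 h 56 min; less 60 min break → 10 h 56 min
Thu: 10:11–19:48 = 9 h 37 min; less 60 min break → 8 h 37 min
Fri: 09:38–16:14 = 6 h 36 min; less 60 min break → 5 h 36 min
Total: 5 h 49 min + 10 h 56 min + 8 h 37 min + 5 h 36 min = 30 h 58 min.

30 h 58 min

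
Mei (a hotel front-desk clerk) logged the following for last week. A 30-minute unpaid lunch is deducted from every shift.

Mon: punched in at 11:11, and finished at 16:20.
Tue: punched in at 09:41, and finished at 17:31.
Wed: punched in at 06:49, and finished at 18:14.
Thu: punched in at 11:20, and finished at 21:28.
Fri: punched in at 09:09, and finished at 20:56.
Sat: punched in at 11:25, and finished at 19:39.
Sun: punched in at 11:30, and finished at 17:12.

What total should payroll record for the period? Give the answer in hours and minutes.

56 h 45 min

Mon: 11:11–16:20 = 5 h 9 min; less 30 min break → 4 h 39 min
Tue: 09:41–17:31 = 7 h 50 min; less 30 min break → 7 h 20 min
Wed: 06:49–18:14 = 11 h 25 min; less 30 min break → 10 h 55 min
Thu: 11:20–21:28 = 10 h 8 min; less 30 min break → 9 h 38 min
Fri: 09:09–20:56 = 11 h 47 min; less 30 min break → 11 h 17 min
Sat: 11:25–19:39 = 8 h 14 min; less 30 min break → 7 h 44 min
Sun: 11:30–17:12 = 5 h 42 min; less 30 min break → 5 h 12 min
Total: 4 h 39 min + 7 h 20 min + 10 h 55 min + 9 h 38 min + 11 h 17 min + 7 h 44 min + 5 h 12 min = 56 h 45 min.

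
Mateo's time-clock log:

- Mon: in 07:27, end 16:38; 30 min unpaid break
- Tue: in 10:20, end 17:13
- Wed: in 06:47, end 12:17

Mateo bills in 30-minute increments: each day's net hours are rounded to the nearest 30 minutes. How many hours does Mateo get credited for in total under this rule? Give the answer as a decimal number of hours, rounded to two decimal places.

21.00 hours

Mon: 07:27–16:38 = 9 h 11 min − 30 min = 8 h 41 min → rounds to 8 h 30 min
Tue: 10:20–17:13 = 6 h 53 min → rounds to 7 h 0 min
Wed: 06:47–12:17 = 5 h 30 min → rounds to 5 h 30 min
Total credited: 21 h 0 min.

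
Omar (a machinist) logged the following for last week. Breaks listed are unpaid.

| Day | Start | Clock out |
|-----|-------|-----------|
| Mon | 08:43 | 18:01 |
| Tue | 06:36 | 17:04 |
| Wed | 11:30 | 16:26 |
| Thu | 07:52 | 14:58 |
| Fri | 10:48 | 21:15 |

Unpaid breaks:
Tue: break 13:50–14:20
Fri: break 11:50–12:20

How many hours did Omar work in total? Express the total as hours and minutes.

41 h 15 min

Mon: 08:43–18:01 = 9 h 18 min
Tue: 06:36–17:04 = 10 h 28 min; less 30 min break → 9 h 58 min
Wed: 11:30–16:26 = 4 h 56 min
Thu: 07:52–14:58 = 7 h 6 min
Fri: 10:48–21:15 = 10 h 27 min; less 30 min break → 9 h 57 min
Total: 9 h 18 min + 9 h 58 min + 4 h 56 min + 7 h 6 min + 9 h 57 min = 41 h 15 min.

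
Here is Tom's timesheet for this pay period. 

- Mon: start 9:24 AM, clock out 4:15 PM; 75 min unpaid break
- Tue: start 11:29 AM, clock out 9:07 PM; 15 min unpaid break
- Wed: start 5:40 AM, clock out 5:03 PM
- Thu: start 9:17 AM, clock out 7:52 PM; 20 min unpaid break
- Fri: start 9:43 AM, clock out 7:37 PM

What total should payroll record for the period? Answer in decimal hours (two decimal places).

Mon: 9:24 AM–4:15 PM = 6 h 51 min; less 75 min break → 5 h 36 min
Tue: 11:29 AM–9:07 PM = 9 h 38 min; less 15 min break → 9 h 23 min
Wed: 5:40 AM–5:03 PM = 11 h 23 min
Thu: 9:17 AM–7:52 PM = 10 h 35 min; less 20 min break → 10 h 15 min
Fri: 9:43 AM–7:37 PM = 9 h 54 min
Total: 5 h 36 min + 9 h 23 min + 11 h 23 min + 10 h 15 min + 9 h 54 min = 46 h 31 min.

46.52 hours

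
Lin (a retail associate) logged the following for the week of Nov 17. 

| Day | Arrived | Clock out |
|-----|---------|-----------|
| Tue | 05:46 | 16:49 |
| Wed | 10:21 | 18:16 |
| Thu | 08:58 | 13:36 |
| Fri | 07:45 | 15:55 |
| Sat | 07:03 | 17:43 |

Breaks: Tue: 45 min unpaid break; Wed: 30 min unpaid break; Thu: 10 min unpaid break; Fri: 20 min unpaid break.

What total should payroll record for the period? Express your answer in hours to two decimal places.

40.68 hours

Tue: 05:46–16:49 = 11 h 3 min; less 45 min break → 10 h 18 min
Wed: 10:21–18:16 = 7 h 55 min; less 30 min break → 7 h 25 min
Thu: 08:58–13:36 = 4 h 38 min; less 10 min break → 4 h 28 min
Fri: 07:45–15:55 = 8 h 10 min; less 20 min break → 7 h 50 min
Sat: 07:03–17:43 = 10 h 40 min
Total: 10 h 18 min + 7 h 25 min + 4 h 28 min + 7 h 50 min + 10 h 40 min = 40 h 41 min.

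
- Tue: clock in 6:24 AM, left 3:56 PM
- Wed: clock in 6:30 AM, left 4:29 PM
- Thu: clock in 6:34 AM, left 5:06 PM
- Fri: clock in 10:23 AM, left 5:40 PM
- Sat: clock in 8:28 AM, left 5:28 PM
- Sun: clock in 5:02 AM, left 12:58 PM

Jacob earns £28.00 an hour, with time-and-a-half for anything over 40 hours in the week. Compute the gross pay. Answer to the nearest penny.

Tue: 6:24 AM–3:56 PM = 9 h 32 min
Wed: 6:30 AM–4:29 PM = 9 h 59 min
Thu: 6:34 AM–5:06 PM = 10 h 32 min
Fri: 10:23 AM–5:40 PM = 7 h 17 min
Sat: 8:28 AM–5:28 PM = 9 h 0 min
Sun: 5:02 AM–12:58 PM = 7 h 56 min
Total worked: 54 h 16 min = 3256 min.
Regular 40 h 0 min = 2400 min at £28.00/h; overtime 14 h 16 min = 856 min at £42.00/h.
Pay = (2400 × £28.00 + 856 × £42.00) ÷ 60 = £1719.20.

£1719.20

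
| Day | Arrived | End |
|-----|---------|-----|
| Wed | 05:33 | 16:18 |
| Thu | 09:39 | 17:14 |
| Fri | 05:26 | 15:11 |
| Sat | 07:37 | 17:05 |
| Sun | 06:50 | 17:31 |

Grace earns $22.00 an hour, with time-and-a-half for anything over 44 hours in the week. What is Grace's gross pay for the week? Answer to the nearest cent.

$1107.70

Wed: 05:33–16:18 = 10 h 45 min
Thu: 09:39–17:14 = 7 h 35 min
Fri: 05:26–15:11 = 9 h 45 min
Sat: 07:37–17:05 = 9 h 28 min
Sun: 06:50–17:31 = 10 h 41 min
Total worked: 48 h 14 min = 2894 min.
Regular 44 h 0 min = 2640 min at $22.00/h; overtime 4 h 14 min = 254 min at $33.00/h.
Pay = (2640 × $22.00 + 254 × $33.00) ÷ 60 = $1107.70.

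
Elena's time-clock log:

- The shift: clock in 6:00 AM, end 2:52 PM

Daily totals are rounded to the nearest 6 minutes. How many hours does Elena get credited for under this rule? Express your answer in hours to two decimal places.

The shift: 6:00 AM–2:52 PM = 8 h 52 min → rounds to 8 h 54 min

8.90 hours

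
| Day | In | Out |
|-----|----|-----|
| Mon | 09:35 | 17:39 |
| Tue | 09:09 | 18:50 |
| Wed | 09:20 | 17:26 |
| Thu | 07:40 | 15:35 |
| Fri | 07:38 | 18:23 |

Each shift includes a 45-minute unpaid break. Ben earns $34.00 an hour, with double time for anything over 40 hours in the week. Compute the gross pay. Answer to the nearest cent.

$1412.13

Mon: 09:35–17:39 = 8 h 4 min; less 45 min break → 7 h 19 min
Tue: 09:09–18:50 = 9 h 41 min; less 45 min break → 8 h 56 min
Wed: 09:20–17:26 = 8 h 6 min; less 45 min break → 7 h 21 min
Thu: 07:40–15:35 = 7 h 55 min; less 45 min break → 7 h 10 min
Fri: 07:38–18:23 = 10 h 45 min; less 45 min break → 10 h 0 min
Total worked: 40 h 46 min = 2446 min.
Regular 40 h 0 min = 2400 min at $34.00/h; overtime 0 h 46 min = 46 min at $68.00/h.
Pay = (2400 × $34.00 + 46 × $68.00) ÷ 60 = $1412.13.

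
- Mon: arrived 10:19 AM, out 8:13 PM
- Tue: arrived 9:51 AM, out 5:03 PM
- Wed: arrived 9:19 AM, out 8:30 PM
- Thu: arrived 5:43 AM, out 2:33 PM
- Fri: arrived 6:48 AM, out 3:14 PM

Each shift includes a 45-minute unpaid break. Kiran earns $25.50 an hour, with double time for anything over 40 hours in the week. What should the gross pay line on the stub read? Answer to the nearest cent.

$1111.80

Mon: 10:19 AM–8:13 PM = 9 h 54 min; less 45 min break → 9 h 9 min
Tue: 9:51 AM–5:03 PM = 7 h 12 min; less 45 min break → 6 h 27 min
Wed: 9:19 AM–8:30 PM = 11 h 11 min; less 45 min break → 10 h 26 min
Thu: 5:43 AM–2:33 PM = 8 h 50 min; less 45 min break → 8 h 5 min
Fri: 6:48 AM–3:14 PM = 8 h 26 min; less 45 min break → 7 h 41 min
Total worked: 41 h 48 min = 2508 min.
Regular 40 h 0 min = 2400 min at $25.50/h; overtime 1 h 48 min = 108 min at $51.00/h.
Pay = (2400 × $25.50 + 108 × $51.00) ÷ 60 = $1111.80.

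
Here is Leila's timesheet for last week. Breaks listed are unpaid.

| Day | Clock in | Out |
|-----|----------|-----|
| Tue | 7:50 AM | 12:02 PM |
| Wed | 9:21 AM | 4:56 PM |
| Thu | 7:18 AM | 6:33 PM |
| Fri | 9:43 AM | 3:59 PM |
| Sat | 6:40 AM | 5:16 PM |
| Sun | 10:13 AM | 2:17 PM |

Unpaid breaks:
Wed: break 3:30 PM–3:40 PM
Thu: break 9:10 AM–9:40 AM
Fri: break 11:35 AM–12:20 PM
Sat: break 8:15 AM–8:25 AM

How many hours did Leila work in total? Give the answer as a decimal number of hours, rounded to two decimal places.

42.38 hours

Tue: 7:50 AM–12:02 PM = 4 h 12 min
Wed: 9:21 AM–4:56 PM = 7 h 35 min; less 10 min break → 7 h 25 min
Thu: 7:18 AM–6:33 PM = 11 h 15 min; less 30 min break → 10 h 45 min
Fri: 9:43 AM–3:59 PM = 6 h 16 min; less 45 min break → 5 h 31 min
Sat: 6:40 AM–5:16 PM = 10 h 36 min; less 10 min break → 10 h 26 min
Sun: 10:13 AM–2:17 PM = 4 h 4 min
Total: 4 h 12 min + 7 h 25 min + 10 h 45 min + 5 h 31 min + 10 h 26 min + 4 h 4 min = 42 h 23 min.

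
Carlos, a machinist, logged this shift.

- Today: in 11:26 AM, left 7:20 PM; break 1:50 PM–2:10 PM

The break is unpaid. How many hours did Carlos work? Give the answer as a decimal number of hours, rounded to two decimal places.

Today: 11:26 AM–7:20 PM = 7 h 54 min; less 20 min break → 7 h 34 min

7.57 hours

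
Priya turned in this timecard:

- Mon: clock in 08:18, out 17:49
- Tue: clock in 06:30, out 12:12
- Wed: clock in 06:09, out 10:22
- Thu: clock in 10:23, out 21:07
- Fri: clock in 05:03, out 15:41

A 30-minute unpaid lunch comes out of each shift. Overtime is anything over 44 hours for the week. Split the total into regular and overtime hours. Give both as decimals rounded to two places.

Regular 38.30 hours, overtime 0.00 hours

Mon: 08:18–17:49 = 9 h 31 min; less 30 min break → 9 h 1 min
Tue: 06:30–12:12 = 5 h 42 min; less 30 min break → 5 h 12 min
Wed: 06:09–10:22 = 4 h 13 min; less 30 min break → 3 h 43 min
Thu: 10:23–21:07 = 10 h 44 min; less 30 min break → 10 h 14 min
Fri: 05:03–15:41 = 10 h 38 min; less 30 min break → 10 h 8 min
Total worked: 38 h 18 min = 38.30 h.
Threshold 44 h → overtime 0 h 0 min, regular 38 h 18 min.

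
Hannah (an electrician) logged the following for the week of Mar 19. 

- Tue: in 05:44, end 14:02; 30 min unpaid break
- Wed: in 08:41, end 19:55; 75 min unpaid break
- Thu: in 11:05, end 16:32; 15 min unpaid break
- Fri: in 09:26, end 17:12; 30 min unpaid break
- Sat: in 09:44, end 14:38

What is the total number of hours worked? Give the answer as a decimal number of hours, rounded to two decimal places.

Tue: 05:44–14:02 = 8 h 18 min; less 30 min break → 7 h 48 min
Wed: 08:41–19:55 = 11 h 14 min; less 75 min break → 9 h 59 min
Thu: 11:05–16:32 = 5 h 27 min; less 15 min break → 5 h 12 min
Fri: 09:26–17:12 = 7 h 46 min; less 30 min break → 7 h 16 min
Sat: 09:44–14:38 = 4 h 54 min
Total: 7 h 48 min + 9 h 59 min + 5 h 12 min + 7 h 16 min + 4 h 54 min = 35 h 9 min.

35.15 hours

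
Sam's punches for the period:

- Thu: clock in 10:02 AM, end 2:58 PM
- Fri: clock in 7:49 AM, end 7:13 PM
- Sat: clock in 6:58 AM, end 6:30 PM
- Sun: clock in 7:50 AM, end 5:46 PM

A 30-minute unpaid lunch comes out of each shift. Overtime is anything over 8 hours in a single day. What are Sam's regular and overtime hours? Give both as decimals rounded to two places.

Regular 28.43 hours, overtime 7.37 hours

Thu: 10:02 AM–2:58 PM = 4 h 56 min; less 30 min break → 4 h 26 min
Fri: 7:49 AM–7:13 PM = 11 h 24 min; less 30 min break → 10 h 54 min
Sat: 6:58 AM–6:30 PM = 11 h 32 min; less 30 min break → 11 h 2 min
Sun: 7:50 AM–5:46 PM = 9 h 56 min; less 30 min break → 9 h 26 min
Thu reg 4 h 26 min / OT 0 h 0 min; Fri reg 8 h 0 min / OT 2 h 54 min; Sat reg 8 h 0 min / OT 3 h 2 min; Sun reg 8 h 0 min / OT 1 h 26 min.
Totals: regular 28 h 26 min, overtime 7 h 22 min.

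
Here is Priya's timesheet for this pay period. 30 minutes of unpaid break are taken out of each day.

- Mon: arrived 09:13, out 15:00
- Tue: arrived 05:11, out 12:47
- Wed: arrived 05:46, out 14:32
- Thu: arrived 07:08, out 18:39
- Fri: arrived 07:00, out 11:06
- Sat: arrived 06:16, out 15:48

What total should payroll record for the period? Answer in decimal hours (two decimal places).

44.30 hours

Mon: 09:13–15:00 = 5 h 47 min; less 30 min break → 5 h 17 min
Tue: 05:11–12:47 = 7 h 36 min; less 30 min break → 7 h 6 min
Wed: 05:46–14:32 = 8 h 46 min; less 30 min break → 8 h 16 min
Thu: 07:08–18:39 = 11 h 31 min; less 30 min break → 11 h 1 min
Fri: 07:00–11:06 = 4 h 6 min; less 30 min break → 3 h 36 min
Sat: 06:16–15:48 = 9 h 32 min; less 30 min break → 9 h 2 min
Total: 5 h 17 min + 7 h 6 min + 8 h 16 min + 11 h 1 min + 3 h 36 min + 9 h 2 min = 44 h 18 min.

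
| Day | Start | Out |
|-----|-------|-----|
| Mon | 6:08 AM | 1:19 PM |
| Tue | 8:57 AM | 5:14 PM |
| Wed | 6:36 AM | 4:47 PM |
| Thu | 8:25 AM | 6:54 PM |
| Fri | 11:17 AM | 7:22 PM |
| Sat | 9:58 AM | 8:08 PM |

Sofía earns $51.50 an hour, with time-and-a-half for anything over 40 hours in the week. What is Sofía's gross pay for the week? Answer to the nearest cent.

$3171.11

Mon: 6:08 AM–1:19 PM = 7 h 11 min
Tue: 8:57 AM–5:14 PM = 8 h 17 min
Wed: 6:36 AM–4:47 PM = 10 h 11 min
Thu: 8:25 AM–6:54 PM = 10 h 29 min
Fri: 11:17 AM–7:22 PM = 8 h 5 min
Sat: 9:58 AM–8:08 PM = 10 h 10 min
Total worked: 54 h 23 min = 3263 min.
Regular 40 h 0 min = 2400 min at $51.50/h; overtime 14 h 23 min = 863 min at $77.25/h.
Pay = (2400 × $51.50 + 863 × $77.25) ÷ 60 = $3171.11.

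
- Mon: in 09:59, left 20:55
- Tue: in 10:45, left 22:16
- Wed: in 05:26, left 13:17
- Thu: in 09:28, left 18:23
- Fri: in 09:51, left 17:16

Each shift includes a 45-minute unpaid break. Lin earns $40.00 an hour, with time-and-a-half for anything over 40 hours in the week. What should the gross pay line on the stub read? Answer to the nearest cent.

$1773.00

Mon: 09:59–20:55 = 10 h 56 min; less 45 min break → 10 h 11 min
Tue: 10:45–22:16 = 11 h 31 min; less 45 min break → 10 h 46 min
Wed: 05:26–13:17 = 7 h 51 min; less 45 min break → 7 h 6 min
Thu: 09:28–18:23 = 8 h 55 min; less 45 min break → 8 h 10 min
Fri: 09:51–17:16 = 7 h 25 min; less 45 min break → 6 h 40 min
Total worked: 42 h 53 min = 2573 min.
Regular 40 h 0 min = 2400 min at $40.00/h; overtime 2 h 53 min = 173 min at $60.00/h.
Pay = (2400 × $40.00 + 173 × $60.00) ÷ 60 = $1773.00.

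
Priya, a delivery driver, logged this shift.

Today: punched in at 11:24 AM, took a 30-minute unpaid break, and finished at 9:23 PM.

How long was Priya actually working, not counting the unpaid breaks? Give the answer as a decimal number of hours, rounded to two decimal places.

9.48 hours

Today: 11:24 AM–9:23 PM = 9 h 59 min; less 30 min break → 9 h 29 min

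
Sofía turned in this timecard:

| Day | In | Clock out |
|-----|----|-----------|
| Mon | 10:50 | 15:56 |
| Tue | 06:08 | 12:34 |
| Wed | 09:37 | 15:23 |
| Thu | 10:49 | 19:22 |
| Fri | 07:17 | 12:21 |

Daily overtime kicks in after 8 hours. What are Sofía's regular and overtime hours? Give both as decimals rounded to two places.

Mon: 10:50–15:56 = 5 h 6 min
Tue: 06:08–12:34 = 6 h 26 min
Wed: 09:37–15:23 = 5 h 46 min
Thu: 10:49–19:22 = 8 h 33 min
Fri: 07:17–12:21 = 5 h 4 min
Mon reg 5 h 6 min / OT 0 h 0 min; Tue reg 6 h 26 min / OT 0 h 0 min; Wed reg 5 h 46 min / OT 0 h 0 min; Thu reg 8 h 0 min / OT 0 h 33 min; Fri reg 5 h 4 min / OT 0 h 0 min.
Totals: regular 30 h 22 min, overtime 0 h 33 min.

Regular 30.37 hours, overtime 0.55 hours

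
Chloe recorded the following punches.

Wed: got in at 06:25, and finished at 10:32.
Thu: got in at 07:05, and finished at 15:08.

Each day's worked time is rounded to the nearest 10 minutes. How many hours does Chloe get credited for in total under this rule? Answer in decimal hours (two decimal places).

12.17 hours

Wed: 06:25–10:32 = 4 h 7 min → rounds to 4 h 10 min
Thu: 07:05–15:08 = 8 h 3 min → rounds to 8 h 0 min
Total credited: 12 h 10 min.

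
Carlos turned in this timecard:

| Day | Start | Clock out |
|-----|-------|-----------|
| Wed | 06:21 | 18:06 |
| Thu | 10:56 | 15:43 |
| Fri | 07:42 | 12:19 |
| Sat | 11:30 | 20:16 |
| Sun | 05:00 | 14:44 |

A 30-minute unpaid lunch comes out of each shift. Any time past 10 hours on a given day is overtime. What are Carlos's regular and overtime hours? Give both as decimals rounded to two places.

Regular 35.90 hours, overtime 1.25 hours

Wed: 06:21–18:06 = 11 h 45 min; less 30 min break → 11 h 15 min
Thu: 10:56–15:43 = 4 h 47 min; less 30 min break → 4 h 17 min
Fri: 07:42–12:19 = 4 h 37 min; less 30 min break → 4 h 7 min
Sat: 11:30–20:16 = 8 h 46 min; less 30 min break → 8 h 16 min
Sun: 05:00–14:44 = 9 h 44 min; less 30 min break → 9 h 14 min
Wed reg 10 h 0 min / OT 1 h 15 min; Thu reg 4 h 17 min / OT 0 h 0 min; Fri reg 4 h 7 min / OT 0 h 0 min; Sat reg 8 h 16 min / OT 0 h 0 min; Sun reg 9 h 14 min / OT 0 h 0 min.
Totals: regular 35 h 54 min, overtime 1 h 15 min.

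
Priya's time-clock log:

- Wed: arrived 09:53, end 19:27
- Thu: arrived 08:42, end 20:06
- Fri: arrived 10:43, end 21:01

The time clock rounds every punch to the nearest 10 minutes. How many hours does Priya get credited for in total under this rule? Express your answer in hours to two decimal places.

Wed: in 09:53→09:50, out 19:27→19:30; 9 h 40 min
Thu: in 08:42→08:40, out 20:06→20:10; 11 h 30 min
Fri: in 10:43→10:40, out 21:01→21:00; 10 h 20 min
Total credited: 31 h 30 min.

31.50 hours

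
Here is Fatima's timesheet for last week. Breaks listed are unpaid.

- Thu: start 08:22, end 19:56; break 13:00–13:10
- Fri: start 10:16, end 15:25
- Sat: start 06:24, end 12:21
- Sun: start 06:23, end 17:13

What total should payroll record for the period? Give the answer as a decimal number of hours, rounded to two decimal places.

Thu: 08:22–19:56 = 11 h 34 min; less 10 min break → 11 h 24 min
Fri: 10:16–15:25 = 5 h 9 min
Sat: 06:24–12:21 = 5 h 57 min
Sun: 06:23–17:13 = 10 h 50 min
Total: 11 h 24 min + 5 h 9 min + 5 h 57 min + 10 h 50 min = 33 h 20 min.

33.33 hours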